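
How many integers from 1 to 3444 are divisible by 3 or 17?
⌊3444/3⌋ + ⌊3444/17⌋ - ⌊3444/51⌋ = 1148 + 202 - 67 = 1283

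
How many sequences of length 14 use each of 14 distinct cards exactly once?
14! = 87178291200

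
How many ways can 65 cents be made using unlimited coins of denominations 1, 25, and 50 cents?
Coefficient of x^65 in 1/(1-x^1) · 1/(1-x^25) · 1/(1-x^50). Case on j = number of 50-cent coins (j = 0..1); remainder r = 65 - 50j is made from {1,25} in ⌊r/25⌋+1 ways. r = 65, 15 → 3 + 1 = 4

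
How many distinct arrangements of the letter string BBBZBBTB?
8! / (6! × 1! × 1!) = 56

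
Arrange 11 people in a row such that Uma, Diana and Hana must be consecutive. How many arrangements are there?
Treat the 3 as one block: (11-3+1)! × 3! = 362880 × 6 = 2177280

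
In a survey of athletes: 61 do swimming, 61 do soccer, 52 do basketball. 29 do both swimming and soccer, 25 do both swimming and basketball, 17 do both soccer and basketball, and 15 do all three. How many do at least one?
|A∪B∪C| = 61+61+52-29-25-17+15 = 118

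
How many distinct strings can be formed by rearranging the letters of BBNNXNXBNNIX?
12! / (5! × 3! × 1! × 3!) = 110880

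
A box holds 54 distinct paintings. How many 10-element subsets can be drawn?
C(54,10) = 54!/(10!×44!) = 23930713170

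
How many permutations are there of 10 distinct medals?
10! = 3628800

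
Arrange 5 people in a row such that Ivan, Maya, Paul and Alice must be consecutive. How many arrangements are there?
Treat the 4 as one block: (5-4+1)! × 4! = 2 × 24 = 48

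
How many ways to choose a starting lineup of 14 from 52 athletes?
C(52,14) = 52!/(14!×38!) = 1768966344600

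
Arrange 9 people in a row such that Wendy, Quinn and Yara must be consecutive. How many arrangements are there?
Treat the 3 as one block: (9-3+1)! × 3! = 5040 × 6 = 30240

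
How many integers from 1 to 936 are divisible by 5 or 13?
⌊936/5⌋ + ⌊936/13⌋ - ⌊936/65⌋ = 187 + 72 - 14 = 245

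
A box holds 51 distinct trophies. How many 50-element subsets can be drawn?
C(51,50) = 51!/(50!×1!) = 51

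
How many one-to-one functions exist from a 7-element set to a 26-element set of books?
P(26,7) = 26!/(26-7)! = 3315312000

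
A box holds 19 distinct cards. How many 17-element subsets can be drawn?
C(19,17) = 19!/(17!×2!) = 171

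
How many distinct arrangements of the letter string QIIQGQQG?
8! / (2! × 4! × 2!) = 420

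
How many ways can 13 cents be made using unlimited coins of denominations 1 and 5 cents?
Coefficient of x^13 in 1/(1-x^1) · 1/(1-x^5). Use j coins of 5 for j = 0..⌊13/5⌋ = 2, the rest in 1s: 2 + 1 = 3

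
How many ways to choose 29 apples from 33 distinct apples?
C(33,29) = 33!/(29!×4!) = 40920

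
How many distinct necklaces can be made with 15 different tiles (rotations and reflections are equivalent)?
(15-1)!/2 = 87178291200/2 = 43589145600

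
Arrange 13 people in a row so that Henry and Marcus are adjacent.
Treat as block: (13-1)! × 2! = 479001600 × 2 = 958003200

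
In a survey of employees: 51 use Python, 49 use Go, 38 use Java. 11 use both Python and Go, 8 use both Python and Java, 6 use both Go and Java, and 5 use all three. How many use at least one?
|A∪B∪C| = 51+49+38-11-8-6+5 = 118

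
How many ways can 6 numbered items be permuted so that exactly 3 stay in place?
Choose the 3 fixed points C(6,3) = 20, derange the rest: !3 = Σ_{j=0}^{3} (-1)^j·3!/j! = 6 - 6 + 3 - 1 = 2. Product = 20 × 2 = 40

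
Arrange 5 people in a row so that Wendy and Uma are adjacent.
Treat as block: (5-1)! × 2! = 24 × 2 = 48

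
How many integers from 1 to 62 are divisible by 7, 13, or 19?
⌊62/7⌋+⌊62/13⌋+⌊62/19⌋ - ⌊62/91⌋-⌊62/133⌋-⌊62/247⌋ + ⌊62/1729⌋ = 8+4+3 - 0-0-0 + 0 = 15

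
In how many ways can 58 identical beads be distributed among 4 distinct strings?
C(58+4-1, 4-1) = C(61, 3) = 35990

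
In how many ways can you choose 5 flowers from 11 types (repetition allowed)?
C(5+11-1, 11-1) = C(15, 10) = 3003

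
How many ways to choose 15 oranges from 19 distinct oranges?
C(19,15) = 19!/(15!×4!) = 3876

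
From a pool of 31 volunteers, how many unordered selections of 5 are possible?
C(31,5) = 31!/(5!×26!) = 169911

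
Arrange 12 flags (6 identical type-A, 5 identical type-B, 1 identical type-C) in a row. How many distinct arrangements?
12! / (6! × 5! × 1!) = 5544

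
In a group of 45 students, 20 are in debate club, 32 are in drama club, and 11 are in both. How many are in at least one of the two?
|A∪B| = |A| + |B| - |A∩B| = 20 + 32 - 11 = 41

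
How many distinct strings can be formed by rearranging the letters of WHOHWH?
6! / (2! × 3! × 1!) = 60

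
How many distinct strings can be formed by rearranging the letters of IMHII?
5! / (3! × 1! × 1!) = 20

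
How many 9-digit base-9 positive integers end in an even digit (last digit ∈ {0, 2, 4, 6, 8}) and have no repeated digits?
Last∈{0,2,4,6,8}. Last=0: 40320. Last nonzero: 4×7×P(7,7) = 141120. Total = 181440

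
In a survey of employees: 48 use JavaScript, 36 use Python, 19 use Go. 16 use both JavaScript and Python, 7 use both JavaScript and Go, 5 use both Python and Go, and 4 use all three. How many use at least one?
|A∪B∪C| = 48+36+19-16-7-5+4 = 79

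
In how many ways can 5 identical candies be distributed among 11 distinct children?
C(5+11-1, 11-1) = C(15, 10) = 3003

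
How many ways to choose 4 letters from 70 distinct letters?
C(70,4) = 70!/(4!×66!) = 916895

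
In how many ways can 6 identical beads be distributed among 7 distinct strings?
C(6+7-1, 7-1) = C(12, 6) = 924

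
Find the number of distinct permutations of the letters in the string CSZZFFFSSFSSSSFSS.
17! / (9! × 5! × 1! × 2!) = 4084080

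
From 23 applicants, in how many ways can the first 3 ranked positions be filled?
P(23,3) = 23!/(23-3)! = 10626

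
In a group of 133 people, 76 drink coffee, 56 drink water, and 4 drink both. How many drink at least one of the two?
|A∪B| = |A| + |B| - |A∩B| = 76 + 56 - 4 = 128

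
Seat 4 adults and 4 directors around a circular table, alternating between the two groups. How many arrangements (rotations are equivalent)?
Fix one of the adults: (4-1)! ways for the remaining adults, × 4! ways for the directors = 6 × 24 = 144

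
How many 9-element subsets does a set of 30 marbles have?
C(30,9) = 30!/(9!×21!) = 14307150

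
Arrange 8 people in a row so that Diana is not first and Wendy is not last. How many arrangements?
By inclusion-exclusion: 8! - 2×(8-1)! + (8-2)! = 40320 - 10080 + 720 = 30960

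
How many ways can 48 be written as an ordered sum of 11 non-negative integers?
C(48+11-1, 11-1) = C(58, 10) = 52179482355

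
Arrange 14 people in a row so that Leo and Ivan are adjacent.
Treat as block: (14-1)! × 2! = 6227020800 × 2 = 12454041600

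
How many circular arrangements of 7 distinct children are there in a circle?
Circular: fix one position, arrange the rest. (7-1)! = 720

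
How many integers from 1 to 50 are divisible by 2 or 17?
⌊50/2⌋ + ⌊50/17⌋ - ⌊50/34⌋ = 25 + 2 - 1 = 26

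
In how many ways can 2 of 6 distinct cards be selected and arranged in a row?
P(6,2) = 6!/(6-2)! = 30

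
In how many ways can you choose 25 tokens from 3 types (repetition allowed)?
C(25+3-1, 3-1) = C(27, 2) = 351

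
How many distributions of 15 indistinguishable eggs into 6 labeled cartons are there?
C(15+6-1, 6-1) = C(20, 5) = 15504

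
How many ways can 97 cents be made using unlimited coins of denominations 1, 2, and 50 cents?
Coefficient of x^97 in 1/(1-x^1) · 1/(1-x^2) · 1/(1-x^50). Case on j = number of 50-cent coins (j = 0..1); remainder r = 97 - 50j is made from {1,2} in ⌊r/2⌋+1 ways. r = 97, 47 → 49 + 24 = 73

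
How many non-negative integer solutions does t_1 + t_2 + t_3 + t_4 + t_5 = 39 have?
C(39+5-1, 5-1) = C(43, 4) = 123410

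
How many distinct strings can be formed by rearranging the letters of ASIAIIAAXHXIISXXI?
17! / (4! × 2! × 1! × 4! × 6!) = 428828400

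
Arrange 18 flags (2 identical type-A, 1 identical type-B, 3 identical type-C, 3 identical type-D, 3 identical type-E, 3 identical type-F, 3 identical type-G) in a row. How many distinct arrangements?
18! / (2! × 1! × 3! × 3! × 3! × 3! × 3!) = 411675264000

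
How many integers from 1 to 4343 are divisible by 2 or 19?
⌊4343/2⌋ + ⌊4343/19⌋ - ⌊4343/38⌋ = 2171 + 228 - 114 = 2285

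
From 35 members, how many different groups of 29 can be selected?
C(35,29) = 35!/(29!×6!) = 1623160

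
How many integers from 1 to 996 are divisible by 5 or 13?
⌊996/5⌋ + ⌊996/13⌋ - ⌊996/65⌋ = 199 + 76 - 15 = 260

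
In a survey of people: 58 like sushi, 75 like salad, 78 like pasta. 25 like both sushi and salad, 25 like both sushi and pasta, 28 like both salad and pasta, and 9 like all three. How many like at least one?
|A∪B∪C| = 58+75+78-25-25-28+9 = 142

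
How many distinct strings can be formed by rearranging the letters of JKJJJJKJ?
8! / (2! × 6!) = 28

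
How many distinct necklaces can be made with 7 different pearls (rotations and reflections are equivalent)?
(7-1)!/2 = 720/2 = 360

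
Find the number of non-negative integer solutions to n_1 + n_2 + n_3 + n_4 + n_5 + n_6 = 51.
C(51+6-1, 6-1) = C(56, 5) = 3819816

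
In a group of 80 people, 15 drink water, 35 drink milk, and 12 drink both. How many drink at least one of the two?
|A∪B| = |A| + |B| - |A∩B| = 15 + 35 - 12 = 38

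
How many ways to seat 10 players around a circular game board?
Circular: fix one position, arrange the rest. (10-1)! = 362880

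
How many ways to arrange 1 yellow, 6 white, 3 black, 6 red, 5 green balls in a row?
21! / (1! × 6! × 3! × 6! × 5!) = 136882025280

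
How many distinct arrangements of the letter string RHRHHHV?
7! / (2! × 1! × 4!) = 105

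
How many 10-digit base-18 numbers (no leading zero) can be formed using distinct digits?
First digit: 17 choices (nonzero). Then descending: 17 × 17 × 16 × 15 × 14 × 13 × 12 × 11 × 10 × 9 = 149967417600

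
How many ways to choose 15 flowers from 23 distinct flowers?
C(23,15) = 23!/(15!×8!) = 490314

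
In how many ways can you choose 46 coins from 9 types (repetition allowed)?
C(46+9-1, 9-1) = C(54, 8) = 1040465790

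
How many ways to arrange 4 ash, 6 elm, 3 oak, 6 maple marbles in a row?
19! / (4! × 6! × 3! × 6!) = 1629547920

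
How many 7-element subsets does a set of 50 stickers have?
C(50,7) = 50!/(7!×43!) = 99884400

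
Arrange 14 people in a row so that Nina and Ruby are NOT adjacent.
Total - adjacent = 14! - (14-1)!×2 = 87178291200 - 12454041600 = 74724249600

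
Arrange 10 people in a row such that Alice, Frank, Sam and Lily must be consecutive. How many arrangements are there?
Treat the 4 as one block: (10-4+1)! × 4! = 5040 × 24 = 120960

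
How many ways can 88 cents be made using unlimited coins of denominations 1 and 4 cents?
Coefficient of x^88 in 1/(1-x^1) · 1/(1-x^4). Use j coins of 4 for j = 0..⌊88/4⌋ = 22, the rest in 1s: 22 + 1 = 23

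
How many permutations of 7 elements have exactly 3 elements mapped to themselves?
Choose the 3 fixed points C(7,3) = 35, derange the rest: !4 = Σ_{j=0}^{4} (-1)^j·4!/j! = 24 - 24 + 12 - 4 + 1 = 9. Product = 35 × 9 = 315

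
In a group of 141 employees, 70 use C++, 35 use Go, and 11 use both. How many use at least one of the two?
|A∪B| = |A| + |B| - |A∩B| = 70 + 35 - 11 = 94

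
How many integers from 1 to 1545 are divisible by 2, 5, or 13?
⌊1545/2⌋+⌊1545/5⌋+⌊1545/13⌋ - ⌊1545/10⌋-⌊1545/26⌋-⌊1545/65⌋ + ⌊1545/130⌋ = 772+309+118 - 154-59-23 + 11 = 974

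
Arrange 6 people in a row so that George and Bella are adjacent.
Treat as block: (6-1)! × 2! = 120 × 2 = 240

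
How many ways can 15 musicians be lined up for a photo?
15! = 1307674368000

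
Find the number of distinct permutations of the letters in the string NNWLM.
5! / (1! × 2! × 1! × 1!) = 60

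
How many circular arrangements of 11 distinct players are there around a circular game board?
Circular: fix one position, arrange the rest. (11-1)! = 3628800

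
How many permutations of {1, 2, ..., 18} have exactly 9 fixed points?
Choose the 9 fixed points C(18,9) = 48620, derange the rest: !9 = Σ_{j=0}^{9} (-1)^j·9!/j! = 362880 - 362880 + 181440 - 60480 + 15120 - 3024 + 504 - 72 + 9 - 1 = 133496. Product = 48620 × 133496 = 6490575520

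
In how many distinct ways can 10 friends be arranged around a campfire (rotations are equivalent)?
Circular: fix one position, arrange the rest. (10-1)! = 362880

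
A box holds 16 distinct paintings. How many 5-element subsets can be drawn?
C(16,5) = 16!/(5!×11!) = 4368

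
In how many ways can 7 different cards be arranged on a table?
7! = 5040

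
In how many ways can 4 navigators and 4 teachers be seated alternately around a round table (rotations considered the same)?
Fix one of the navigators: (4-1)! ways for the remaining navigators, × 4! ways for the teachers = 6 × 24 = 144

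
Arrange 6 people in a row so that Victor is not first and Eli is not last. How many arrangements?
By inclusion-exclusion: 6! - 2×(6-1)! + (6-2)! = 720 - 240 + 24 = 504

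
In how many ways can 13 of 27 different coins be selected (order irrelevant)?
C(27,13) = 27!/(13!×14!) = 20058300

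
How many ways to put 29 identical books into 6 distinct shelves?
C(29+6-1, 6-1) = C(34, 5) = 278256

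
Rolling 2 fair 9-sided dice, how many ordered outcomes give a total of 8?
Coefficient of x^8 in (x + x² + ... + x^9)^2. By inclusion-exclusion on dice exceeding 9: Σ_j (-1)^j C(2,j)·C(8-1-9j, 1) = C(2,0)·C(7,1) = 1·7 = 7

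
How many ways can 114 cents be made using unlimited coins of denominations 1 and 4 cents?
Coefficient of x^114 in 1/(1-x^1) · 1/(1-x^4). Use j coins of 4 for j = 0..⌊114/4⌋ = 28, the rest in 1s: 28 + 1 = 29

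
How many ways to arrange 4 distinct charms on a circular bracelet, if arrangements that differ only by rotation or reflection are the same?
(4-1)!/2 = 6/2 = 3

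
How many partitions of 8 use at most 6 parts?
By conjugation, equals partitions of 8 into parts ≤ 6. Let r_j(i) = number of partitions of i into parts ≤ j, for i = 0..8. r_1(i) = 1 for all i; r_j(i) = r_{j-1}(i) + r_j(i-j). Rows j = 2..6: ≤2: 1 1 2 2 3 3 4 4 5; ≤3: 1 1 2 3 4 5 7 8 10; ≤4: 1 1 2 3 5 6 9 11 15; ≤5: 1 1 2 3 5 7 10 13 18; ≤6: 1 1 2 3 5 7 11 14 20. r_6(8) = 20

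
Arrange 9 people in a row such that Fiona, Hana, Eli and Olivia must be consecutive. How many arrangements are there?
Treat the 4 as one block: (9-4+1)! × 4! = 720 × 24 = 17280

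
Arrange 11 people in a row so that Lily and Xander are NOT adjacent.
Total - adjacent = 11! - (11-1)!×2 = 39916800 - 7257600 = 32659200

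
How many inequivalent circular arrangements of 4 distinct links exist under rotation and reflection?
(4-1)!/2 = 6/2 = 3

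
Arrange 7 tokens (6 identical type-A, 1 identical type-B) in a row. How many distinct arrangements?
7! / (6! × 1!) = 7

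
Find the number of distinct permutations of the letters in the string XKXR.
4! / (2! × 1! × 1!) = 12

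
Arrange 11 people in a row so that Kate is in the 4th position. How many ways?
Fix one position: (11-1)! = 3628800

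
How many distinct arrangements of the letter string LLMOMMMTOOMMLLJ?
15! / (4! × 6! × 3! × 1! × 1!) = 12612600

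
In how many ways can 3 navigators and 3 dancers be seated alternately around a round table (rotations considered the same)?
Fix one of the navigators: (3-1)! ways for the remaining navigators, × 3! ways for the dancers = 2 × 6 = 12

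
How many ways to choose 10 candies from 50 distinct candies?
C(50,10) = 50!/(10!×40!) = 10272278170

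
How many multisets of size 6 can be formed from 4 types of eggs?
C(6+4-1, 4-1) = C(9, 3) = 84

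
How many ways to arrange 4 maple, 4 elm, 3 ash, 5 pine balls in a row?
16! / (4! × 4! × 3! × 5!) = 50450400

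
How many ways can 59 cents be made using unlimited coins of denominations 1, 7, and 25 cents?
Coefficient of x^59 in 1/(1-x^1) · 1/(1-x^7) · 1/(1-x^25). Case on j = number of 25-cent coins (j = 0..2); remainder r = 59 - 25j is made from {1,7} in ⌊r/7⌋+1 ways. r = 59, 34, 9 → 9 + 5 + 2 = 16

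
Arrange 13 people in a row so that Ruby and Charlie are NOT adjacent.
Total - adjacent = 13! - (13-1)!×2 = 6227020800 - 958003200 = 5269017600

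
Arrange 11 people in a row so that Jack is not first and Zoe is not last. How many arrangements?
By inclusion-exclusion: 11! - 2×(11-1)! + (11-2)! = 39916800 - 7257600 + 362880 = 33022080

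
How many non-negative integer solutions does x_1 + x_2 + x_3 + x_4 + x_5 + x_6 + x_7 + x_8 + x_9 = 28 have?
C(28+9-1, 9-1) = C(36, 8) = 30260340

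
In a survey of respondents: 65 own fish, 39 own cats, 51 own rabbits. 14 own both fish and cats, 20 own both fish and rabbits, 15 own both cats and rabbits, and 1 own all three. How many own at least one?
|A∪B∪C| = 65+39+51-14-20-15+1 = 107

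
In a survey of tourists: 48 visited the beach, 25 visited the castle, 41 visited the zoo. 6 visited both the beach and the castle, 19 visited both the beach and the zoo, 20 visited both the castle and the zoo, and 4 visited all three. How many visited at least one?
|A∪B∪C| = 48+25+41-6-19-20+4 = 73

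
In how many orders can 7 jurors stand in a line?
7! = 5040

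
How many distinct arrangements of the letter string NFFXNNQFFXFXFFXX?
16! / (7! × 3! × 1! × 5!) = 5765760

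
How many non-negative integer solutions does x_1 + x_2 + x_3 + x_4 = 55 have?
C(55+4-1, 4-1) = C(58, 3) = 30856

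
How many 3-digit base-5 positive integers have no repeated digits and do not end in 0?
Last digit: 4 nonzero choices. First digit: 3 (nonzero, ≠last). Middle 1: P(3,1) = 3. Total = 36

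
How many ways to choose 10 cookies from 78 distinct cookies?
C(78,10) = 78!/(10!×68!) = 1258315963905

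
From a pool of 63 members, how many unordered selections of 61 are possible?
C(63,61) = 63!/(61!×2!) = 1953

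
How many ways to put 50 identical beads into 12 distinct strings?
C(50+12-1, 12-1) = C(61, 11) = 418094152866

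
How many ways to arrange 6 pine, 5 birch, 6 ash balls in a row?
17! / (6! × 5! × 6!) = 5717712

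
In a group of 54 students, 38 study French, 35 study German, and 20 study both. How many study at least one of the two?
|A∪B| = |A| + |B| - |A∩B| = 38 + 35 - 20 = 53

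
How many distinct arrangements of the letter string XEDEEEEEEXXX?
12! / (7! × 4! × 1!) = 3960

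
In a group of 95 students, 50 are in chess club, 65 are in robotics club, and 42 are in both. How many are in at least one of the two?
|A∪B| = |A| + |B| - |A∩B| = 50 + 65 - 42 = 73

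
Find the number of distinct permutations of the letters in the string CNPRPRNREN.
10! / (1! × 3! × 3! × 2! × 1!) = 50400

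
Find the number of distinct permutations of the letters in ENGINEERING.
11! / (3! × 3! × 2! × 2! × 1!) = 277200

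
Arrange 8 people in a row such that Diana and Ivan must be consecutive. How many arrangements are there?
Treat the 2 as one block: (8-2+1)! × 2! = 5040 × 2 = 10080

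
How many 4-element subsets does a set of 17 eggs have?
C(17,4) = 17!/(4!×13!) = 2380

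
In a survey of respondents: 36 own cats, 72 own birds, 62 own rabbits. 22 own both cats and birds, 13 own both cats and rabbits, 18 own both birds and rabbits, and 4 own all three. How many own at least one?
|A∪B∪C| = 36+72+62-22-13-18+4 = 121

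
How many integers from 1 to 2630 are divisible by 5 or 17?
⌊2630/5⌋ + ⌊2630/17⌋ - ⌊2630/85⌋ = 526 + 154 - 30 = 650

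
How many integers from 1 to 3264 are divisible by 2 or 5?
⌊3264/2⌋ + ⌊3264/5⌋ - ⌊3264/10⌋ = 1632 + 652 - 326 = 1958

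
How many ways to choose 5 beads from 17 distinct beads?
C(17,5) = 17!/(5!×12!) = 6188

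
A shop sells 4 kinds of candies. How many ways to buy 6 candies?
C(6+4-1, 4-1) = C(9, 3) = 84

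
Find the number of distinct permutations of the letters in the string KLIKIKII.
8! / (1! × 3! × 4!) = 280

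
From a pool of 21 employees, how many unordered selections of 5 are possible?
C(21,5) = 21!/(5!×16!) = 20349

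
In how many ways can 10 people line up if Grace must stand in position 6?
Fix one position: (10-1)! = 362880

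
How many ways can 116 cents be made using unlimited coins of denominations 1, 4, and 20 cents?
Coefficient of x^116 in 1/(1-x^1) · 1/(1-x^4) · 1/(1-x^20). Case on j = number of 20-cent coins (j = 0..5); remainder r = 116 - 20j is made from {1,4} in ⌊r/4⌋+1 ways. r = 116, 96, 76, 56, 36, 16 → 30 + 25 + 20 + 15 + 10 + 5 = 105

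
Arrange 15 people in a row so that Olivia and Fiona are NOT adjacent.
Total - adjacent = 15! - (15-1)!×2 = 1307674368000 - 174356582400 = 1133317785600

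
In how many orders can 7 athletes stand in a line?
7! = 5040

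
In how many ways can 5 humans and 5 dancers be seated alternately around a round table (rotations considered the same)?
Fix one of the humans: (5-1)! ways for the remaining humans, × 5! ways for the dancers = 24 × 120 = 2880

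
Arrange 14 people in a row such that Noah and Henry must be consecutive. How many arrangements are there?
Treat the 2 as one block: (14-2+1)! × 2! = 6227020800 × 2 = 12454041600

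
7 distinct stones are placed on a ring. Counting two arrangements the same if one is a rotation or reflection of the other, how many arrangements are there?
(7-1)!/2 = 720/2 = 360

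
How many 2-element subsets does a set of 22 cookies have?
C(22,2) = 22!/(2!×20!) = 231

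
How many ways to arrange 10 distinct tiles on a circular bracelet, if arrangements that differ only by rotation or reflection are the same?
(10-1)!/2 = 362880/2 = 181440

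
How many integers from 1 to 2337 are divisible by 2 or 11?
⌊2337/2⌋ + ⌊2337/11⌋ - ⌊2337/22⌋ = 1168 + 212 - 106 = 1274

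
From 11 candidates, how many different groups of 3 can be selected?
C(11,3) = 11!/(3!×8!) = 165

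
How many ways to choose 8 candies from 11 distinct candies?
C(11,8) = 11!/(8!×3!) = 165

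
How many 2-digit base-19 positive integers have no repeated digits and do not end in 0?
Last digit: 18 nonzero choices. First digit: 17 (nonzero, ≠last). Middle 0: P(17,0) = 1. Total = 306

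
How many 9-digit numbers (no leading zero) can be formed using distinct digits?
First digit: 9 choices (nonzero). Then descending: 9 × 9 × 8 × 7 × 6 × 5 × 4 × 3 × 2 = 3265920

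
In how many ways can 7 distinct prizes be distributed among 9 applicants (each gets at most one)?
P(9,7) = 9!/(9-7)! = 181440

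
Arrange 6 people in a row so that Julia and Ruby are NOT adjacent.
Total - adjacent = 6! - (6-1)!×2 = 720 - 240 = 480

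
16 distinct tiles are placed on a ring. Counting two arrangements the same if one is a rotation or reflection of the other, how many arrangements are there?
(16-1)!/2 = 1307674368000/2 = 653837184000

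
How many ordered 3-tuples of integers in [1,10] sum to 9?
Coefficient of x^9 in (x + x² + ... + x^10)^3. By inclusion-exclusion on dice exceeding 10: Σ_j (-1)^j C(3,j)·C(9-1-10j, 2) = C(3,0)·C(8,2) = 1·28 = 28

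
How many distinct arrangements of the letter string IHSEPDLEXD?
10! / (1! × 1! × 2! × 1! × 1! × 2! × 1! × 1!) = 907200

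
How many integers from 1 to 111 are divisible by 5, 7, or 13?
⌊111/5⌋+⌊111/7⌋+⌊111/13⌋ - ⌊111/35⌋-⌊111/65⌋-⌊111/91⌋ + ⌊111/455⌋ = 22+15+8 - 3-1-1 + 0 = 40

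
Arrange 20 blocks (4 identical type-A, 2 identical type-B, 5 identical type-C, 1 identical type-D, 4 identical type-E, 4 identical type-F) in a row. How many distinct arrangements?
20! / (4! × 2! × 5! × 1! × 4! × 4!) = 733296564000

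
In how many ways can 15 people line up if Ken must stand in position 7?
Fix one position: (15-1)! = 87178291200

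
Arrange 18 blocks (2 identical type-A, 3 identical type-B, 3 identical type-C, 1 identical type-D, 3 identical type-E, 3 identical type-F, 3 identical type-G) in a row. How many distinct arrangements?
18! / (2! × 3! × 3! × 1! × 3! × 3! × 3!) = 411675264000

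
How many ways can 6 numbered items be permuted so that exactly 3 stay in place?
Choose the 3 fixed points C(6,3) = 20, derange the rest: !3 = Σ_{j=0}^{3} (-1)^j·3!/j! = 6 - 6 + 3 - 1 = 2. Product = 20 × 2 = 40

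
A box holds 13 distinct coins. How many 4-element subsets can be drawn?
C(13,4) = 13!/(4!×9!) = 715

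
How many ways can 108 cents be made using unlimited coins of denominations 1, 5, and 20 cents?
Coefficient of x^108 in 1/(1-x^1) · 1/(1-x^5) · 1/(1-x^20). Case on j = number of 20-cent coins (j = 0..5); remainder r = 108 - 20j is made from {1,5} in ⌊r/5⌋+1 ways. r = 108, 88, 68, 48, 28, 8 → 22 + 18 + 14 + 10 + 6 + 2 = 72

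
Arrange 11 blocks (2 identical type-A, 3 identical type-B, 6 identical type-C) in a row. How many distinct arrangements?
11! / (2! × 3! × 6!) = 4620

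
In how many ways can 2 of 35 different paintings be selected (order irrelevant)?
C(35,2) = 35!/(2!×33!) = 595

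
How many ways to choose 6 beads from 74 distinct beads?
C(74,6) = 74!/(6!×68!) = 185250786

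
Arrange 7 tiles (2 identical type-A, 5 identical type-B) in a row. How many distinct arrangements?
7! / (2! × 5!) = 21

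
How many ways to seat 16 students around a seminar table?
Circular: fix one position, arrange the rest. (16-1)! = 1307674368000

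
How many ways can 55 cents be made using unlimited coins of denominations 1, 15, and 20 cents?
Coefficient of x^55 in 1/(1-x^1) · 1/(1-x^15) · 1/(1-x^20). Case on j = number of 20-cent coins (j = 0..2); remainder r = 55 - 20j is made from {1,15} in ⌊r/15⌋+1 ways. r = 55, 35, 15 → 4 + 3 + 2 = 9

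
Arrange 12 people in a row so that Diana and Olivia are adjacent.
Treat as block: (12-1)! × 2! = 39916800 × 2 = 79833600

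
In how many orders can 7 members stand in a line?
7! = 5040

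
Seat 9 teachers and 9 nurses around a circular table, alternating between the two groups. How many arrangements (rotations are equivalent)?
Fix one of the teachers: (9-1)! ways for the remaining teachers, × 9! ways for the nurses = 40320 × 362880 = 14631321600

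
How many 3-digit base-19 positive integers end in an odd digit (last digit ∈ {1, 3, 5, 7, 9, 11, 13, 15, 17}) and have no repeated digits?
Last∈{1,3,5,7,9,11,13,15,17}. Last=0: 0. Last nonzero: 9×17×P(17,1) = 2601. Total = 2601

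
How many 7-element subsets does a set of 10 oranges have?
C(10,7) = 10!/(7!×3!) = 120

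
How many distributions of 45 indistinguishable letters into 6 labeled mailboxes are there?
C(45+6-1, 6-1) = C(50, 5) = 2118760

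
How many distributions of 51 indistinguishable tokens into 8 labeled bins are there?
C(51+8-1, 8-1) = C(58, 7) = 300674088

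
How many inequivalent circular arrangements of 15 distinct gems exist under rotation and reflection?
(15-1)!/2 = 87178291200/2 = 43589145600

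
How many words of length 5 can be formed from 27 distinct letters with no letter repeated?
P(27,5) = 27!/(27-5)! = 9687600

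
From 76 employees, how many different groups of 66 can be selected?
C(76,66) = 76!/(66!×10!) = 954526728530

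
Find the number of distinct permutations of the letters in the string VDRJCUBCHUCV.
12! / (1! × 3! × 1! × 1! × 1! × 1! × 2! × 2!) = 19958400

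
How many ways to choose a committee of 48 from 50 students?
C(50,48) = 50!/(48!×2!) = 1225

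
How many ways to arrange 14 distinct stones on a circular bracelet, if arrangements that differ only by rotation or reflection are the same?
(14-1)!/2 = 6227020800/2 = 3113510400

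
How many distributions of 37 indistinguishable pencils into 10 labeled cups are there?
C(37+10-1, 10-1) = C(46, 9) = 1101716330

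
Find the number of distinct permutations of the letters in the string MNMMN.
5! / (3! × 2!) = 10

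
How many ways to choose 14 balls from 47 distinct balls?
C(47,14) = 47!/(14!×33!) = 341643774795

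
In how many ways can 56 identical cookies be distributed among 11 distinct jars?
C(56+11-1, 11-1) = C(66, 10) = 210980549208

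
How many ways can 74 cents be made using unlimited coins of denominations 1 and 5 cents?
Coefficient of x^74 in 1/(1-x^1) · 1/(1-x^5). Use j coins of 5 for j = 0..⌊74/5⌋ = 14, the rest in 1s: 14 + 1 = 15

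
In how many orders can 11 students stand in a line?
11! = 39916800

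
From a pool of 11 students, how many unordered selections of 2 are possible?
C(11,2) = 11!/(2!×9!) = 55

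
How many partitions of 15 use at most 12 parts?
By conjugation, equals partitions of 15 into parts ≤ 12. Let r_j(i) = number of partitions of i into parts ≤ j, for i = 0..15. r_1(i) = 1 for all i; r_j(i) = r_{j-1}(i) + r_j(i-j). Rows j = 2..12: ≤2: 1 1 2 2 3 3 4 4 5 5 6 6 7 7 8 8; ≤3: 1 1 2 3 4 5 7 8 10 12 14 16 19 21 24 27; ≤4: 1 1 2 3 5 6 9 11 15 18 23 27 34 39 47 54; ≤5: 1 1 2 3 5 7 10 13 18 23 30 37 47 57 70 84; ≤6: 1 1 2 3 5 7 11 14 20 26 35 44 58 71 90 110; ≤7: 1 1 2 3 5 7 11 15 21 28 38 49 65 82 105 131; ≤8: 1 1 2 3 5 7 11 15 22 29 40 52 70 89 116 146; ≤9: 1 1 2 3 5 7 11 15 22 30 41 54 73 94 123 157; ≤10: 1 1 2 3 5 7 11 15 22 30 42 55 75 97 128 164; ≤11: 1 1 2 3 5 7 11 15 22 30 42 56 76 99 131 169; ≤12: 1 1 2 3 5 7 11 15 22 30 42 56 77 100 133 172. r_12(15) = 172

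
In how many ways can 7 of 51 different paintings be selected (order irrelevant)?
C(51,7) = 51!/(7!×44!) = 115775100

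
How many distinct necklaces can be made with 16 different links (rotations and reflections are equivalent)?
(16-1)!/2 = 1307674368000/2 = 653837184000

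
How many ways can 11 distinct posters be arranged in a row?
11! = 39916800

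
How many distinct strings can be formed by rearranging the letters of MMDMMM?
6! / (5! × 1!) = 6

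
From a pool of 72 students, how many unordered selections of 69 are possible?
C(72,69) = 72!/(69!×3!) = 59640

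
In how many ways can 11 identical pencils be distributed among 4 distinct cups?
C(11+4-1, 4-1) = C(14, 3) = 364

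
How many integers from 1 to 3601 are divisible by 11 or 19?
⌊3601/11⌋ + ⌊3601/19⌋ - ⌊3601/209⌋ = 327 + 189 - 17 = 499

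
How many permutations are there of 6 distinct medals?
6! = 720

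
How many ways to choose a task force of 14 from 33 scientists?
C(33,14) = 33!/(14!×19!) = 818809200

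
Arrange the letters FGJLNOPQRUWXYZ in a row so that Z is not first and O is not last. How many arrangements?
By inclusion-exclusion: 14! - 2×(14-1)! + (14-2)! = 87178291200 - 12454041600 + 479001600 = 75203251200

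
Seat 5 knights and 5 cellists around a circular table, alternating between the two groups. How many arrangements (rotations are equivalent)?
Fix one of the knights: (5-1)! ways for the remaining knights, × 5! ways for the cellists = 24 × 120 = 2880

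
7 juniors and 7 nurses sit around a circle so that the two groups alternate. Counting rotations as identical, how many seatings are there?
Fix one of the juniors: (7-1)! ways for the remaining juniors, × 7! ways for the nurses = 720 × 5040 = 3628800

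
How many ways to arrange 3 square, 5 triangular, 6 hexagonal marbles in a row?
14! / (3! × 5! × 6!) = 168168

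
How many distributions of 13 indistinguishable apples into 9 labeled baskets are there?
C(13+9-1, 9-1) = C(21, 8) = 203490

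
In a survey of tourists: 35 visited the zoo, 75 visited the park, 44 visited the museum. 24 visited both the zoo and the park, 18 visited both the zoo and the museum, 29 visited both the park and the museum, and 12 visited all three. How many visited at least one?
|A∪B∪C| = 35+75+44-24-18-29+12 = 95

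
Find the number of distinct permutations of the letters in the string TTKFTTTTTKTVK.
13! / (1! × 3! × 1! × 8!) = 25740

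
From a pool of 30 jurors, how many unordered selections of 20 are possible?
C(30,20) = 30!/(20!×10!) = 30045015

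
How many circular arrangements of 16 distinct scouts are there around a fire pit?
Circular: fix one position, arrange the rest. (16-1)! = 1307674368000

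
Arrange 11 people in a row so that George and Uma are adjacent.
Treat as block: (11-1)! × 2! = 3628800 × 2 = 7257600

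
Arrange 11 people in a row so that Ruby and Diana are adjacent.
Treat as block: (11-1)! × 2! = 3628800 × 2 = 7257600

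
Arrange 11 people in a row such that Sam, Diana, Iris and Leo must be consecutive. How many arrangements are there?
Treat the 4 as one block: (11-4+1)! × 4! = 40320 × 24 = 967680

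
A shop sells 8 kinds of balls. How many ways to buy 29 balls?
C(29+8-1, 8-1) = C(36, 7) = 8347680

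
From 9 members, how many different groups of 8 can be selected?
C(9,8) = 9!/(8!×1!) = 9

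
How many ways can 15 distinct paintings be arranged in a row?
15! = 1307674368000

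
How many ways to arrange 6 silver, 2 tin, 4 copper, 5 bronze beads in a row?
17! / (6! × 2! × 4! × 5!) = 85765680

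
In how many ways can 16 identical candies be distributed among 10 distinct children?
C(16+10-1, 10-1) = C(25, 9) = 2042975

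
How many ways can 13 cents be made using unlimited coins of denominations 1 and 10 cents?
Coefficient of x^13 in 1/(1-x^1) · 1/(1-x^10). Use j coins of 10 for j = 0..⌊13/10⌋ = 1, the rest in 1s: 1 + 1 = 2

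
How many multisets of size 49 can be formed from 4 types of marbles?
C(49+4-1, 4-1) = C(52, 3) = 22100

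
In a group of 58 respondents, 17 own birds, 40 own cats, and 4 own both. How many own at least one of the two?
|A∪B| = |A| + |B| - |A∩B| = 17 + 40 - 4 = 53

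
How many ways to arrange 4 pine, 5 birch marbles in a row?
9! / (4! × 5!) = 126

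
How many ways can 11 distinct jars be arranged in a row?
11! = 39916800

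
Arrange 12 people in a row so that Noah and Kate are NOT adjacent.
Total - adjacent = 12! - (12-1)!×2 = 479001600 - 79833600 = 399168000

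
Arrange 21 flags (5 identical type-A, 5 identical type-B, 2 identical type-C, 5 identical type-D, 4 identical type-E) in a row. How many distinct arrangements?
21! / (5! × 5! × 2! × 5! × 4!) = 615969113760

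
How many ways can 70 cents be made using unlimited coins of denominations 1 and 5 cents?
Coefficient of x^70 in 1/(1-x^1) · 1/(1-x^5). Use j coins of 5 for j = 0..⌊70/5⌋ = 14, the rest in 1s: 14 + 1 = 15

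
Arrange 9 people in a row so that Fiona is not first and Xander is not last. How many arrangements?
By inclusion-exclusion: 9! - 2×(9-1)! + (9-2)! = 362880 - 80640 + 5040 = 287280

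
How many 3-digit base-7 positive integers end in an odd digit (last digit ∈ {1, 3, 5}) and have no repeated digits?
Last∈{1,3,5}. Last=0: 0. Last nonzero: 3×5×P(5,1) = 75. Total = 75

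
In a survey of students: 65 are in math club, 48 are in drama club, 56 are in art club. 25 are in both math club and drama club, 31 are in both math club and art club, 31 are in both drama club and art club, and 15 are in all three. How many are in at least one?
|A∪B∪C| = 65+48+56-25-31-31+15 = 97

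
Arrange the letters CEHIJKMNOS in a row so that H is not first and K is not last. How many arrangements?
By inclusion-exclusion: 10! - 2×(10-1)! + (10-2)! = 3628800 - 725760 + 40320 = 2943360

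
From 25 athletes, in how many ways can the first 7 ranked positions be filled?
P(25,7) = 25!/(25-7)! = 2422728000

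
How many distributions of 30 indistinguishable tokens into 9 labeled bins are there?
C(30+9-1, 9-1) = C(38, 8) = 48903492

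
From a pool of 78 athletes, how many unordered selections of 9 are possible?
C(78,9) = 78!/(9!×69!) = 182364632450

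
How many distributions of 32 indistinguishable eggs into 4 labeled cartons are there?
C(32+4-1, 4-1) = C(35, 3) = 6545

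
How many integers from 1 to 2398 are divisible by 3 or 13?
⌊2398/3⌋ + ⌊2398/13⌋ - ⌊2398/39⌋ = 799 + 184 - 61 = 922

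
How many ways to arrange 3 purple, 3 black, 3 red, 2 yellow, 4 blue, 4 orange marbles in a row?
19! / (3! × 3! × 3! × 2! × 4! × 4!) = 488864376000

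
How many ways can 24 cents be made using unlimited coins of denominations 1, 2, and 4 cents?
Coefficient of x^24 in 1/(1-x^1) · 1/(1-x^2) · 1/(1-x^4). Case on j = number of 4-cent coins (j = 0..6); remainder r = 24 - 4j is made from {1,2} in ⌊r/2⌋+1 ways. r = 24, 20, 16, 12, 8, 4, 0 → 13 + 11 + 9 + 7 + 5 + 3 + 1 = 49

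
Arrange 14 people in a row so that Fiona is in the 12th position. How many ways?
Fix one position: (14-1)! = 6227020800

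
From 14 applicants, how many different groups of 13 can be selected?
C(14,13) = 14!/(13!×1!) = 14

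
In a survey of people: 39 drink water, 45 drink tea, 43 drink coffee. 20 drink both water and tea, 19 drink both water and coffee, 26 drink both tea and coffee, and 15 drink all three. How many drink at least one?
|A∪B∪C| = 39+45+43-20-19-26+15 = 77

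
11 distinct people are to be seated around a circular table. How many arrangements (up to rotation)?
Circular: fix one position, arrange the rest. (11-1)! = 3628800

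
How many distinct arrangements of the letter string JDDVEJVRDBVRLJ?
14! / (3! × 2! × 1! × 1! × 3! × 1! × 3!) = 201801600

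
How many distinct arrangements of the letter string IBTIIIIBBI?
10! / (6! × 3! × 1!) = 840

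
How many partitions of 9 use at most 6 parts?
By conjugation, equals partitions of 9 into parts ≤ 6. Let r_j(i) = number of partitions of i into parts ≤ j, for i = 0..9. r_1(i) = 1 for all i; r_j(i) = r_{j-1}(i) + r_j(i-j). Rows j = 2..6: ≤2: 1 1 2 2 3 3 4 4 5 5; ≤3: 1 1 2 3 4 5 7 8 10 12; ≤4: 1 1 2 3 5 6 9 11 15 18; ≤5: 1 1 2 3 5 7 10 13 18 23; ≤6: 1 1 2 3 5 7 11 14 20 26. r_6(9) = 26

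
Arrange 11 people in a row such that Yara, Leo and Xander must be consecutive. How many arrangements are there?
Treat the 3 as one block: (11-3+1)! × 3! = 362880 × 6 = 2177280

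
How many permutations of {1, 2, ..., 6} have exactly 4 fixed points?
Choose the 4 fixed points C(6,4) = 15, derange the rest: !2 = Σ_{j=0}^{2} (-1)^j·2!/j! = 2 - 2 + 1 = 1. Product = 15 × 1 = 15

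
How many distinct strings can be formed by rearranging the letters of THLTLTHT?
8! / (4! × 2! × 2!) = 420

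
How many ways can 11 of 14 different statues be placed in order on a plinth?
P(14,11) = 14!/(14-11)! = 14529715200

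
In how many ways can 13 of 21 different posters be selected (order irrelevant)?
C(21,13) = 21!/(13!×8!) = 203490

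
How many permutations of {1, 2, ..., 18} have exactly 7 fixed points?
Choose the 7 fixed points C(18,7) = 31824, derange the rest: !11 = Σ_{j=0}^{11} (-1)^j·11!/j! = 39916800 - 39916800 + 19958400 - 6652800 + 1663200 - 332640 + 55440 - 7920 + 990 - 110 + 11 - 1 = 14684570. Product = 31824 × 14684570 = 467321755680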